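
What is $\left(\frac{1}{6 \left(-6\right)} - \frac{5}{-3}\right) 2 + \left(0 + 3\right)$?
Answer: $\frac{113}{18} \approx 6.2778$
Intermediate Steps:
$\left(\frac{1}{6 \left(-6\right)} - \frac{5}{-3}\right) 2 + \left(0 + 3\right) = \left(\frac{1}{6} \left(- \frac{1}{6}\right) - - \frac{5}{3}\right) 2 + 3 = \left(- \frac{1}{36} + \frac{5}{3}\right) 2 + 3 = \frac{59}{36} \cdot 2 + 3 = \frac{59}{18} + 3 = \frac{113}{18}$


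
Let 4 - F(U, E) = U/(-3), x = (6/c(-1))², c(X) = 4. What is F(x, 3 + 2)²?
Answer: 361/16 ≈ 22.563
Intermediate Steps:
x = 9/4 (x = (6/4)² = (6*(¼))² = (3/2)² = 9/4 ≈ 2.2500)
F(U, E) = 4 + U/3 (F(U, E) = 4 - U/(-3) = 4 - U*(-1)/3 = 4 - (-1)*U/3 = 4 + U/3)
F(x, 3 + 2)² = (4 + (⅓)*(9/4))² = (4 + ¾)² = (19/4)² = 361/16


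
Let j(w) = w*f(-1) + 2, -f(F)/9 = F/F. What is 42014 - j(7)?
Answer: 42075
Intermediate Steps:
f(F) = -9 (f(F) = -9*F/F = -9*1 = -9)
j(w) = 2 - 9*w (j(w) = w*(-9) + 2 = -9*w + 2 = 2 - 9*w)
42014 - j(7) = 42014 - (2 - 9*7) = 42014 - (2 - 63) = 42014 - 1*(-61) = 42014 + 61 = 42075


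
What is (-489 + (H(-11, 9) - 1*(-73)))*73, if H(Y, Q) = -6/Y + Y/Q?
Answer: -3011323/99 ≈ -30417.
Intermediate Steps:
(-489 + (H(-11, 9) - 1*(-73)))*73 = (-489 + ((-6/(-11) - 11/9) - 1*(-73)))*73 = (-489 + ((-6*(-1/11) - 11*1/9) + 73))*73 = (-489 + ((6/11 - 11/9) + 73))*73 = (-489 + (-67/99 + 73))*73 = (-489 + 7160/99)*73 = -41251/99*73 = -3011323/99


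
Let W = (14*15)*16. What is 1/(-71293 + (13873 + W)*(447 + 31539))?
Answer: 1/551143445 ≈ 1.8144e-9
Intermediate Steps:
W = 3360 (W = 210*16 = 3360)
1/(-71293 + (13873 + W)*(447 + 31539)) = 1/(-71293 + (13873 + 3360)*(447 + 31539)) = 1/(-71293 + 17233*31986) = 1/(-71293 + 551214738) = 1/551143445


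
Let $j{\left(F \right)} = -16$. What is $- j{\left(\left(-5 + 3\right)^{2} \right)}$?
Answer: $16$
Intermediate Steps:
$- j{\left(\left(-5 + 3\right)^{2} \right)} = \left(-1\right) \left(-16\right) = 16$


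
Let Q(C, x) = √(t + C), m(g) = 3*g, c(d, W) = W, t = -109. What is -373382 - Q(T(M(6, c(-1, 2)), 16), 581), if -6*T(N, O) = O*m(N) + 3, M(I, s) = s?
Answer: -373382 - I*√502/2 ≈ -3.7338e+5 - 11.203*I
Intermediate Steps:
T(N, O) = -½ - N*O/2 (T(N, O) = -(O*(3*N) + 3)/6 = -(3*N*O + 3)/6 = -(3 + 3*N*O)/6 = -½ - N*O/2)
Q(C, x) = √(-109 + C)
-373382 - Q(T(M(6, c(-1, 2)), 16), 581) = -373382 - √(-109 + (-½ - ½*2*16)) = -373382 - √(-109 + (-½ - 16)) = -373382 - √(-109 - 33/2) = -373382 - √(-251/2) = -373382 - I*√502/2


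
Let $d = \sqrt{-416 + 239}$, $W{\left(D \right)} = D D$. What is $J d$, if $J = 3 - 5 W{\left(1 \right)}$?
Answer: $- 2 i \sqrt{177} \approx - 26.608 i$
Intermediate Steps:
$W{\left(D \right)} = D^{2}$
$J = -2$ ($J = 3 - 5 \cdot 1^{2} = 3 - 5 = -2$)
$d = i \sqrt{177}$ ($d = \sqrt{-177} = i \sqrt{177} \approx 13.304 i$)
$J d = - 2 i \sqrt{177}$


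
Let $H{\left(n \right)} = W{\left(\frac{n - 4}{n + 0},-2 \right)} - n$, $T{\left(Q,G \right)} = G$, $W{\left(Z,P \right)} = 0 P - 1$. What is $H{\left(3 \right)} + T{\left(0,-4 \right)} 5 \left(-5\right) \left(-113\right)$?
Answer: $-11304$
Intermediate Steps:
$W{\left(Z,P \right)} = -1$ ($W{\left(Z,P \right)} = 0 - 1 = -1$)
$H{\left(n \right)} = -1 - n$
$H{\left(3 \right)} + T{\left(0,-4 \right)} 5 \left(-5\right) \left(-113\right) = \left(-1 - 3\right) + \left(-4\right) 5 \left(-5\right) \left(-113\right) = \left(-1 - 3\right) + \left(-20\right) \left(-5\right) \left(-113\right) = -4 + 100 \left(-113\right) = -4 - 11300 = -11304$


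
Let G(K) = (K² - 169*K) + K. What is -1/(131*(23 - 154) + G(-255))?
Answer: -1/90704 ≈ -1.1025e-5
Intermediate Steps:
G(K) = K² - 168*K
-1/(131*(23 - 154) + G(-255)) = -1/(131*(23 - 154) - 255*(-168 - 255)) = -1/(131*(-131) - 255*(-423)) = -1/(-17161 + 107865) = -1/90704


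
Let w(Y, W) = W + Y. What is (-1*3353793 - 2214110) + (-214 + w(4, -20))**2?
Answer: -5515003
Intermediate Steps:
(-1*3353793 - 2214110) + (-214 + w(4, -20))**2 = (-1*3353793 - 2214110) + (-214 + (-20 + 4))**2 = (-3353793 - 2214110) + (-214 - 16)**2 = -5567903 + (-230)**2 = -5567903 + 52900 = -5515003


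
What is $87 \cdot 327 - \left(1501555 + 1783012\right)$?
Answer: $-3256118$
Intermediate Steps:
$87 \cdot 327 - \left(1501555 + 1783012\right) = 28449 - 3284567 = -3256118$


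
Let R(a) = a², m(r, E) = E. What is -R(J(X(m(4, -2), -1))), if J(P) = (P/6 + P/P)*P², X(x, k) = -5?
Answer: -625/36 ≈ -17.361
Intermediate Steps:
J(P) = P²*(1 + P/6) (J(P) = (P*(⅙) + 1)*P² = (P/6 + 1)*P² = (1 + P/6)*P² = P²*(1 + P/6))
-R(J(X(m(4, -2), -1))) = -((⅙)*(-5)²*(6 - 5))² = -((⅙)*25*1)² = -(25/6)² = -1*625/36 = -625/36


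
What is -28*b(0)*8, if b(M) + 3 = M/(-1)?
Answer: 672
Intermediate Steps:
b(M) = -3 - M (b(M) = -3 + M/(-1) = -3 + M*(-1) = -3 - M)
-28*b(0)*8 = -28*(-3 - 1*0)*8 = -28*(-3 + 0)*8 = -28*(-3)*8 = 84*8 = 672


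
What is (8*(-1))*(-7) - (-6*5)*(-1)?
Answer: 26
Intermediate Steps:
(8*(-1))*(-7) - (-6*5)*(-1) = -8*(-7) - (-30)*(-1) = 56 - 1*30 = 56 - 30 = 26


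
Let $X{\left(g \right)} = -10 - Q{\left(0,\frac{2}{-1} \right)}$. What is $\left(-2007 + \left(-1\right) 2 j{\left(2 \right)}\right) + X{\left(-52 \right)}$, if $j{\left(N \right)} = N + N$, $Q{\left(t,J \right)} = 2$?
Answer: $-2027$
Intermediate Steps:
$X{\left(g \right)} = -12$ ($X{\left(g \right)} = -10 - 2 = -12$)
$j{\left(N \right)} = 2 N$
$\left(-2007 + \left(-1\right) 2 j{\left(2 \right)}\right) + X{\left(-52 \right)} = \left(-2007 + \left(-1\right) 2 \cdot 2 \cdot 2\right) - 12 = \left(-2007 - 8\right) - 12 = -2015 - 12 = -2027$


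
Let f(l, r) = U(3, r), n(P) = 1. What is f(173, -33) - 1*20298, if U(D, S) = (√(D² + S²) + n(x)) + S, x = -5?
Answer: -20330 + 3*√122 ≈ -20297.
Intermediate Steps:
U(D, S) = 1 + S + √(D² + S²) (U(D, S) = (√(D² + S²) + 1) + S = (1 + √(D² + S²)) + S = 1 + S + √(D² + S²))
f(l, r) = 1 + r + √(9 + r²) (f(l, r) = 1 + r + √(3² + r²) = 1 + r + √(9 + r²))
f(173, -33) - 1*20298 = (1 - 33 + √(9 + (-33)²)) - 1*20298 = (1 - 33 + √(9 + 1089)) - 20298 = (1 - 33 + √1098) - 20298 = (1 - 33 + 3*√122) - 20298 = (-32 + 3*√122) - 20298 = -20330 + 3*√122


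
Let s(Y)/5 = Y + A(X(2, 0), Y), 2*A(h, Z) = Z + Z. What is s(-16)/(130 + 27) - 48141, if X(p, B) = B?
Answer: -7558297/157 ≈ -48142.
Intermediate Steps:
A(h, Z) = Z (A(h, Z) = (Z + Z)/2 = (2*Z)/2 = Z)
s(Y) = 10*Y (s(Y) = 5*(Y + Y) = 5*(2*Y) = 10*Y)
s(-16)/(130 + 27) - 48141 = (10*(-16))/(130 + 27) - 48141 = -160/157 - 48141 = -7558297/157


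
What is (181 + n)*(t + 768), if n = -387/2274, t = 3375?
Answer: 567876867/758 ≈ 7.4918e+5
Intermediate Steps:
n = -129/758 (n = -387*1/2274 = -129/758 ≈ -0.17018)
(181 + n)*(t + 768) = (181 - 129/758)*(3375 + 768) = (137069/758)*4143 = 567876867/758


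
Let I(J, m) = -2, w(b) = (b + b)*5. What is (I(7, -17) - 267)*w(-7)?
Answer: 18830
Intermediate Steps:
w(b) = 10*b (w(b) = (2*b)*5 = 10*b)
(I(7, -17) - 267)*w(-7) = (-2 - 267)*(10*(-7)) = -269*(-70) = 18830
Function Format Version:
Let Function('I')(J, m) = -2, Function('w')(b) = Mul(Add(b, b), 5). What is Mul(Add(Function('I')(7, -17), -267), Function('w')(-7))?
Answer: 18830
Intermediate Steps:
Function('w')(b) = Mul(10, b) (Function('w')(b) = Mul(Mul(2, b), 5) = Mul(10, b))
Mul(Add(Function('I')(7, -17), -267), Function('w')(-7)) = Mul(Add(-2, -267), Mul(10, -7)) = Mul(-269, -70) = 18830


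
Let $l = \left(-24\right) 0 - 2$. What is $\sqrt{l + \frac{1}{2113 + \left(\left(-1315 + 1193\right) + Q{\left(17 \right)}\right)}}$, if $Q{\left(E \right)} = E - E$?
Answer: $\frac{i \sqrt{7926171}}{1991} \approx 1.414 i$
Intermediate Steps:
$l = -2$ ($l = 0 - 2 = -2$)
$Q{\left(E \right)} = 0$
$\sqrt{l + \frac{1}{2113 + \left(\left(-1315 + 1193\right) + Q{\left(17 \right)}\right)}} = \sqrt{-2 + \frac{1}{2113 + \left(\left(-1315 + 1193\right) + 0\right)}} = \sqrt{-2 + \frac{1}{2113 + \left(-122 + 0\right)}} = \sqrt{-2 + \frac{1}{2113 - 122}} = \sqrt{-2 + \frac{1}{1991}} = \sqrt{- \frac{3981}{1991}} = \frac{i \sqrt{7926171}}{1991}$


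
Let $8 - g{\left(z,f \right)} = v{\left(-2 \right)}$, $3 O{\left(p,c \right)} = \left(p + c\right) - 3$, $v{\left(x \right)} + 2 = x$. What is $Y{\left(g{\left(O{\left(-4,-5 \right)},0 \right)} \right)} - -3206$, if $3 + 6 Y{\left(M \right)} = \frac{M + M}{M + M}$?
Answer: $\frac{9617}{3} \approx 3205.7$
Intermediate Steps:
$v{\left(x \right)} = -2 + x$
$O{\left(p,c \right)} = -1 + \frac{c}{3} + \frac{p}{3}$ ($O{\left(p,c \right)} = \frac{\left(p + c\right) - 3}{3} = \frac{\left(c + p\right) - 3}{3} = \frac{-3 + c + p}{3} = -1 + \frac{c}{3} + \frac{p}{3}$)
$g{\left(z,f \right)} = 12$ ($g{\left(z,f \right)} = 8 - \left(-2 - 2\right) = 8 - -4 = 8 + 4 = 12$)
$Y{\left(M \right)} = - \frac{1}{3}$ ($Y{\left(M \right)} = - \frac{1}{2} + \frac{\left(M + M\right) \frac{1}{M + M}}{6} = - \frac{1}{2} + \frac{2 M \frac{1}{2 M}}{6} = - \frac{1}{2} + \frac{1}{6} \cdot 1 = - \frac{1}{2} + \frac{1}{6} = - \frac{1}{3}$)
$Y{\left(g{\left(O{\left(-4,-5 \right)},0 \right)} \right)} - -3206 = - \frac{1}{3} - -3206 = - \frac{1}{3} + 3206 = \frac{9617}{3}$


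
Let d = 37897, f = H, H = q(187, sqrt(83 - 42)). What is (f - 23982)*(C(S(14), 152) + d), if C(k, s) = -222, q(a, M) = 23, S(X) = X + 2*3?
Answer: -902655325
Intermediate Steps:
S(X) = 6 + X (S(X) = X + 6 = 6 + X)
H = 23
f = 23
(f - 23982)*(C(S(14), 152) + d) = (23 - 23982)*(-222 + 37897) = -23959*37675 = -902655325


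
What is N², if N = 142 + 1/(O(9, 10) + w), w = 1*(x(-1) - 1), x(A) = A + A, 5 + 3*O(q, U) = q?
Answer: 499849/25 ≈ 19994.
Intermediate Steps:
O(q, U) = -5/3 + q/3
x(A) = 2*A
w = -3 (w = 1*(2*(-1) - 1) = 1*(-2 - 1) = 1*(-3) = -3)
N = 707/5 (N = 142 + 1/((-5/3 + (⅓)*9) - 3) = 142 + 1/((-5/3 + 3) - 3) = 142 + 1/(4/3 - 3) = 142 + 1/(-5/3) = 142 - ⅗ = 707/5 ≈ 141.40)
N² = (707/5)² = 499849/25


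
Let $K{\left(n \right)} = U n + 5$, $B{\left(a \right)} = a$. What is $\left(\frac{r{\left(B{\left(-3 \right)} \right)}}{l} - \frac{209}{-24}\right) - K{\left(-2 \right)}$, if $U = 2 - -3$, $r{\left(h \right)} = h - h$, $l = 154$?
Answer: $\frac{329}{24} \approx 13.708$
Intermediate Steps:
$r{\left(h \right)} = 0$
$U = 5$ ($U = 2 + 3 = 5$)
$K{\left(n \right)} = 5 + 5 n$ ($K{\left(n \right)} = 5 n + 5 = 5 + 5 n$)
$\left(\frac{r{\left(B{\left(-3 \right)} \right)}}{l} - \frac{209}{-24}\right) - K{\left(-2 \right)} = \left(\frac{0}{154} - \frac{209}{-24}\right) - \left(5 + 5 \left(-2\right)\right) = \left(0 \cdot \frac{1}{154} - - \frac{209}{24}\right) - \left(5 - 10\right) = \left(0 + \frac{209}{24}\right) - -5 = \frac{209}{24} + 5 = \frac{329}{24}$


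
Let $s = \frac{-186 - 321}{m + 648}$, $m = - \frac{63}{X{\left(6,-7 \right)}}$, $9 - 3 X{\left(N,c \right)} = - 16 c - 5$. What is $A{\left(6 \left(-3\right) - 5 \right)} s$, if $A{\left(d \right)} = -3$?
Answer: $\frac{2366}{1011} \approx 2.3403$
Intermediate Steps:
$X{\left(N,c \right)} = \frac{14}{3} + \frac{16 c}{3}$ ($X{\left(N,c \right)} = 3 - \frac{- 16 c - 5}{3} = 3 - \frac{-5 - 16 c}{3} = 3 + \left(\frac{5}{3} + \frac{16 c}{3}\right) = \frac{14}{3} + \frac{16 c}{3}$)
$m = \frac{27}{14}$ ($m = - \frac{63}{\frac{14}{3} + \frac{16}{3} \left(-7\right)} = - \frac{63}{\frac{14}{3} - \frac{112}{3}} = - \frac{63}{- \frac{98}{3}} = \left(-63\right) \left(- \frac{3}{98}\right) = \frac{27}{14} \approx 1.9286$)
$s = - \frac{2366}{3033}$ ($s = \frac{-186 - 321}{\frac{27}{14} + 648} = - \frac{507}{\frac{9099}{14}} = \left(-507\right) \frac{14}{9099} = - \frac{2366}{3033} \approx -0.78009$)
$A{\left(6 \left(-3\right) - 5 \right)} s = \left(-3\right) \left(- \frac{2366}{3033}\right) = \frac{2366}{1011}$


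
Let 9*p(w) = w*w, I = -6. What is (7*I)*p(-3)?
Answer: -42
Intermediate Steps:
p(w) = w²/9 (p(w) = (w*w)/9 = w²/9)
(7*I)*p(-3) = (7*(-6))*((⅑)*(-3)²) = -14*9/3 = -42*1 = -42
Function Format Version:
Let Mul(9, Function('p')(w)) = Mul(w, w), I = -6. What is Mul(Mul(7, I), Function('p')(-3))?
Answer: -42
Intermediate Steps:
Function('p')(w) = Mul(Rational(1, 9), Pow(w, 2)) (Function('p')(w) = Mul(Rational(1, 9), Mul(w, w)) = Mul(Rational(1, 9), Pow(w, 2)))
Mul(Mul(7, I), Function('p')(-3)) = Mul(Mul(7, -6), Mul(Rational(1, 9), Pow(-3, 2))) = Mul(-42, Mul(Rational(1, 9), 9)) = Mul(-42, 1) = -42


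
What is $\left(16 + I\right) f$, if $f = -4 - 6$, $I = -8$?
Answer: $-80$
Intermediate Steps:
$f = -10$ ($f = -4 - 6 = -10$)
$\left(16 + I\right) f = \left(16 - 8\right) \left(-10\right) = 8 \left(-10\right) = -80$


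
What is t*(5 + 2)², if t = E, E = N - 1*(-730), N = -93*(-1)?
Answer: 40327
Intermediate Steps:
N = 93
E = 823 (E = 93 - 1*(-730) = 93 + 730 = 823)
t = 823
t*(5 + 2)² = 823*(5 + 2)² = 823*7² = 823*49 = 40327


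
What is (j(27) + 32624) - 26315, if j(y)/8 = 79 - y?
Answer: 6725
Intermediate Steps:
j(y) = 632 - 8*y (j(y) = 8*(79 - y) = 632 - 8*y)
(j(27) + 32624) - 26315 = ((632 - 8*27) + 32624) - 26315 = ((632 - 216) + 32624) - 26315 = (416 + 32624) - 26315 = 33040 - 26315 = 6725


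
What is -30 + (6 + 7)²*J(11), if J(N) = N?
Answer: 1829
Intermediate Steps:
-30 + (6 + 7)²*J(11) = -30 + (6 + 7)²*11 = -30 + 13²*11 = -30 + 169*11 = -30 + 1859 = 1829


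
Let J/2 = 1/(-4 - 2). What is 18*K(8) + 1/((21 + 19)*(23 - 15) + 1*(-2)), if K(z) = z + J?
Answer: 43885/318 ≈ 138.00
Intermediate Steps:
J = -1/3 (J = 2/(-4 - 2) = 2/(-6) = 2*(-1/6) = -1/3 ≈ -0.33333)
K(z) = -1/3 + z (K(z) = z - 1/3 = -1/3 + z)
18*K(8) + 1/((21 + 19)*(23 - 15) + 1*(-2)) = 18*(-1/3 + 8) + 1/((21 + 19)*(23 - 15) + 1*(-2)) = 18*(23/3) + 1/(40*8 - 2) = 138 + 1/(320 - 2) = 138 + 1/318 = 43885/318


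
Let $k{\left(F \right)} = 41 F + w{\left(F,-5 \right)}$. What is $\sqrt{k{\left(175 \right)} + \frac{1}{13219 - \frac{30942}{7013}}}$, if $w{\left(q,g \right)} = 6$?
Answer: $\frac{\sqrt{61673679258464044290}}{92673905} \approx 84.741$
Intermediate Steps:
$k{\left(F \right)} = 6 + 41 F$ ($k{\left(F \right)} = 41 F + 6 = 6 + 41 F$)
$\sqrt{k{\left(175 \right)} + \frac{1}{13219 - \frac{30942}{7013}}} = \sqrt{\left(6 + 41 \cdot 175\right) + \frac{1}{13219 - \frac{30942}{7013}}} = \sqrt{\left(6 + 7175\right) + \frac{1}{13219 - \frac{30942}{7013}}} = \sqrt{7181 + \frac{1}{13219 - \frac{30942}{7013}}} = \sqrt{7181 + \frac{1}{\frac{92673905}{7013}}} = \sqrt{7181 + \frac{7013}{92673905}} = \sqrt{\frac{665491318818}{92673905}} = \frac{\sqrt{61673679258464044290}}{92673905}$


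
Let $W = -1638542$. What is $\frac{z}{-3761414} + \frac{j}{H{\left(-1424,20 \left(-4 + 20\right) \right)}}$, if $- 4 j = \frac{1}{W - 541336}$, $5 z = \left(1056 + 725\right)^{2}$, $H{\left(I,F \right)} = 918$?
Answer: $- \frac{12694999959988153}{75270708900376560} \approx -0.16866$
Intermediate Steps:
$z = \frac{3171961}{5}$ ($z = \frac{\left(1056 + 725\right)^{2}}{5} = \frac{1781^{2}}{5} = \frac{1}{5} \cdot 3171961 = \frac{3171961}{5} \approx 6.3439 \cdot 10^{5}$)
$j = \frac{1}{8719512}$ ($j = - \frac{1}{4 \left(-1638542 - 541336\right)} = - \frac{1}{4 \left(-2179878\right)} = \left(- \frac{1}{4}\right) \left(- \frac{1}{2179878}\right) = \frac{1}{8719512} \approx 1.1469 \cdot 10^{-7}$)
$\frac{z}{-3761414} + \frac{j}{H{\left(-1424,20 \left(-4 + 20\right) \right)}} = \frac{3171961}{5 \left(-3761414\right)} + \frac{1}{8719512 \cdot 918} = \frac{3171961}{5} \left(- \frac{1}{3761414}\right) + \frac{1}{8719512} \cdot \frac{1}{918} = - \frac{3171961}{18807070} + \frac{1}{8004512016} = - \frac{12694999959988153}{75270708900376560}$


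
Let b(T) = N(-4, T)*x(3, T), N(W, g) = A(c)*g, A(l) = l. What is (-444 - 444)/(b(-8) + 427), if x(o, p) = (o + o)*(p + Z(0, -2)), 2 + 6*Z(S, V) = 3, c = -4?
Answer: 296/359 ≈ 0.82451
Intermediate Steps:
Z(S, V) = ⅙ (Z(S, V) = -⅓ + (⅙)*3 = -⅓ + ½ = ⅙)
N(W, g) = -4*g
x(o, p) = 2*o*(⅙ + p) (x(o, p) = (o + o)*(p + ⅙) = (2*o)*(⅙ + p) = 2*o*(⅙ + p))
b(T) = -4*T*(1 + 6*T) (b(T) = (-4*T)*((⅓)*3*(1 + 6*T)) = (-4*T)*(1 + 6*T) = -4*T*(1 + 6*T))
(-444 - 444)/(b(-8) + 427) = (-444 - 444)/(-4*(-8)*(1 + 6*(-8)) + 427) = -888/(-4*(-8)*(1 - 48) + 427) = -888/(-4*(-8)*(-47) + 427) = -888/(-1504 + 427) = -888/(-1077) = -888*(-1/1077) = 296/359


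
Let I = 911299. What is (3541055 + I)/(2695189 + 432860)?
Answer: 494706/347561 ≈ 1.4234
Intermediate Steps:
(3541055 + I)/(2695189 + 432860) = (3541055 + 911299)/(2695189 + 432860) = 4452354/3128049 = 4452354*(1/3128049) = 494706/347561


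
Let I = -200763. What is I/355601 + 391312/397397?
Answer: 59368324601/141314770597 ≈ 0.42011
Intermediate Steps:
I/355601 + 391312/397397 = -200763/355601 + 391312/397397 = 59368324601/141314770597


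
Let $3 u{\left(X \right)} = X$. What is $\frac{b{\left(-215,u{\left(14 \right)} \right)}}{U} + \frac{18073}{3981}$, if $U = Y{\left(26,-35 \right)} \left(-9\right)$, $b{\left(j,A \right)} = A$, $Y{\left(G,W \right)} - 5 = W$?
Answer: $\frac{2449144}{537435} \approx 4.5571$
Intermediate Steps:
$Y{\left(G,W \right)} = 5 + W$
$u{\left(X \right)} = \frac{X}{3}$
$U = 270$ ($U = \left(5 - 35\right) \left(-9\right) = \left(-30\right) \left(-9\right) = 270$)
$\frac{b{\left(-215,u{\left(14 \right)} \right)}}{U} + \frac{18073}{3981} = \frac{\frac{1}{3} \cdot 14}{270} + \frac{18073}{3981} = \frac{14}{3} \cdot \frac{1}{270} + 18073 \cdot \frac{1}{3981} = \frac{7}{405} + \frac{18073}{3981} = \frac{2449144}{537435}$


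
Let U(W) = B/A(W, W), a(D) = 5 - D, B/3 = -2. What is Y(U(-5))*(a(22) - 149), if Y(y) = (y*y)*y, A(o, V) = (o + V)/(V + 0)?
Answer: 4482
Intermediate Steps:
B = -6 (B = 3*(-2) = -6)
A(o, V) = (V + o)/V
U(W) = -3 (U(W) = -6*W/(W + W) = -6/((2*W)/W) = -6/2 = -6*½ = -3)
Y(y) = y³ (Y(y) = y²*y = y³)
Y(U(-5))*(a(22) - 149) = (-3)³*((5 - 1*22) - 149) = -27*((5 - 22) - 149) = -27*(-17 - 149) = -27*(-166) = 4482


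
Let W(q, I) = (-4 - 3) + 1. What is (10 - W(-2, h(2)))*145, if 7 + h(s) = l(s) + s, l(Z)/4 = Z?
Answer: 2320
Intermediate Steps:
l(Z) = 4*Z
h(s) = -7 + 5*s (h(s) = -7 + (4*s + s) = -7 + 5*s)
W(q, I) = -6 (W(q, I) = -7 + 1 = -6)
(10 - W(-2, h(2)))*145 = (10 - 1*(-6))*145 = (10 + 6)*145 = 16*145 = 2320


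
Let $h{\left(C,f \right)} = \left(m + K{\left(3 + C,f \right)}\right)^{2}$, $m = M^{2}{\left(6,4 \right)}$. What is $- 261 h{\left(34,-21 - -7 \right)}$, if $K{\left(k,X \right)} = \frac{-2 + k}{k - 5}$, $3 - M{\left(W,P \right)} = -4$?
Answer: $- \frac{670667949}{1024} \approx -6.5495 \cdot 10^{5}$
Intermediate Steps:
$M{\left(W,P \right)} = 7$ ($M{\left(W,P \right)} = 3 - -4 = 3 + 4 = 7$)
$m = 49$ ($m = 7^{2} = 49$)
$K{\left(k,X \right)} = \frac{-2 + k}{-5 + k}$
$h{\left(C,f \right)} = \left(49 + \frac{1 + C}{-2 + C}\right)^{2}$ ($h{\left(C,f \right)} = \left(49 + \frac{-2 + \left(3 + C\right)}{-5 + \left(3 + C\right)}\right)^{2} = \left(49 + \frac{1 + C}{-2 + C}\right)^{2}$)
$- 261 h{\left(34,-21 - -7 \right)} = - 261 \frac{\left(-97 + 50 \cdot 34\right)^{2}}{\left(-2 + 34\right)^{2}} = - 261 \frac{\left(-97 + 1700\right)^{2}}{1024} = - 261 \cdot 1603^{2} \cdot \frac{1}{1024} = - 261 \cdot 2569609 \cdot \frac{1}{1024} = \left(-261\right) \frac{2569609}{1024} = - \frac{670667949}{1024}$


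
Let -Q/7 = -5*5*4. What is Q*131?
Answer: 91700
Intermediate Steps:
Q = 700 (Q = -7*(-5*5)*4 = -(-175)*4 = -7*(-100) = 700)
Q*131 = 700*131 = 91700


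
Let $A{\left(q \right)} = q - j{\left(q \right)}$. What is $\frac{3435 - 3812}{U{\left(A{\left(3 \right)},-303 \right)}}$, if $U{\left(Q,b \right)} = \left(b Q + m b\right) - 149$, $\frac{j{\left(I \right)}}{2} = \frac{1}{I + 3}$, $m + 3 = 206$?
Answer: $\frac{13}{2154} \approx 0.0060353$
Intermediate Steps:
$m = 203$ ($m = -3 + 206 = 203$)
$j{\left(I \right)} = \frac{2}{3 + I}$ ($j{\left(I \right)} = \frac{2}{I + 3} = \frac{2}{3 + I}$)
$A{\left(q \right)} = q - \frac{2}{3 + q}$
$U{\left(Q,b \right)} = -149 + 203 b + Q b$ ($U{\left(Q,b \right)} = \left(b Q + 203 b\right) - 149 = \left(Q b + 203 b\right) - 149 = \left(203 b + Q b\right) - 149 = -149 + 203 b + Q b$)
$\frac{3435 - 3812}{U{\left(A{\left(3 \right)},-303 \right)}} = \frac{3435 - 3812}{-149 + 203 \left(-303\right) + \frac{-2 + 3 \left(3 + 3\right)}{3 + 3} \left(-303\right)} = \frac{3435 - 3812}{-149 - 61509 + \frac{-2 + 3 \cdot 6}{6} \left(-303\right)} = - \frac{377}{-149 - 61509 + \frac{-2 + 18}{6} \left(-303\right)} = - \frac{377}{-149 - 61509 + \frac{1}{6} \cdot 16 \left(-303\right)} = - \frac{377}{-149 - 61509 + \frac{8}{3} \left(-303\right)} = - \frac{377}{-149 - 61509 - 808} = - \frac{377}{-62466} = \left(-377\right) \left(- \frac{1}{62466}\right) = \frac{13}{2154}$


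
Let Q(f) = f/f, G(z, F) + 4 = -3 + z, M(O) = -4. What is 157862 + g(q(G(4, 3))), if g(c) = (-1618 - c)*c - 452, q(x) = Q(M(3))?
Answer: 155791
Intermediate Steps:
G(z, F) = -7 + z (G(z, F) = -4 + (-3 + z) = -7 + z)
Q(f) = 1
q(x) = 1
g(c) = -452 + c*(-1618 - c) (g(c) = c*(-1618 - c) - 452 = -452 + c*(-1618 - c))
157862 + g(q(G(4, 3))) = 157862 + (-452 - 1*1² - 1618*1) = 157862 + (-452 - 1*1 - 1618) = 157862 + (-452 - 1 - 1618) = 157862 - 2071 = 155791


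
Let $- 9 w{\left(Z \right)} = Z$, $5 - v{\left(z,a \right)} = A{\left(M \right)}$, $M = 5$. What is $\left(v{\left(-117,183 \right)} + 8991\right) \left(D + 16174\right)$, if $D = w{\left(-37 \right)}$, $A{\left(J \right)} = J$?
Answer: $145457397$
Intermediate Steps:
$v{\left(z,a \right)} = 0$ ($v{\left(z,a \right)} = 5 - 5 = 0$)
$w{\left(Z \right)} = - \frac{Z}{9}$
$D = \frac{37}{9}$ ($D = \left(- \frac{1}{9}\right) \left(-37\right) = \frac{37}{9} \approx 4.1111$)
$\left(v{\left(-117,183 \right)} + 8991\right) \left(D + 16174\right) = \left(0 + 8991\right) \left(\frac{37}{9} + 16174\right) = 8991 \cdot \frac{145603}{9} = 145457397$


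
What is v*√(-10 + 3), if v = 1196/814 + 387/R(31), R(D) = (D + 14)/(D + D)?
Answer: 1088052*I*√7/2035 ≈ 1414.6*I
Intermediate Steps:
R(D) = (14 + D)/(2*D) (R(D) = (14 + D)/((2*D)) = (14 + D)*(1/(2*D)) = (14 + D)/(2*D))
v = 1088052/2035 (v = 1196/814 + 387/(((½)*(14 + 31)/31)) = 1196*(1/814) + 387/(((½)*(1/31)*45)) = 598/407 + 387/(45/62) = 598/407 + 387*(62/45) = 598/407 + 2666/5 = 1088052/2035 ≈ 534.67)
v*√(-10 + 3) = 1088052*√(-10 + 3)/2035 = 1088052*√(-7)/2035 = 1088052*(I*√7)/2035 = 1088052*I*√7/2035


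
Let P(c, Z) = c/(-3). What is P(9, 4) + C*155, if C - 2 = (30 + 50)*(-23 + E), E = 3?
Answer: -247693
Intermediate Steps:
C = -1598 (C = 2 + (30 + 50)*(-23 + 3) = 2 + 80*(-20) = 2 - 1600 = -1598)
P(c, Z) = -c/3 (P(c, Z) = c*(-1/3) = -c/3)
P(9, 4) + C*155 = -1/3*9 - 1598*155 = -3 - 247690 = -247693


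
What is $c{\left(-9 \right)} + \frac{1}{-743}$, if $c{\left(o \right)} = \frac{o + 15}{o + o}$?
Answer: $- \frac{746}{2229} \approx -0.33468$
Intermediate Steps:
$c{\left(o \right)} = \frac{15 + o}{2 o}$
$c{\left(-9 \right)} + \frac{1}{-743} = \frac{15 - 9}{2 \left(-9\right)} + \frac{1}{-743} = \frac{1}{2} \left(- \frac{1}{9}\right) 6 - \frac{1}{743} = - \frac{1}{3} - \frac{1}{743} = - \frac{746}{2229}$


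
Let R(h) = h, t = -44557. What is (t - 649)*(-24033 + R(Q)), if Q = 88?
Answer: 1082457670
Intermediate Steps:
(t - 649)*(-24033 + R(Q)) = (-44557 - 649)*(-24033 + 88) = -45206*(-23945) = 1082457670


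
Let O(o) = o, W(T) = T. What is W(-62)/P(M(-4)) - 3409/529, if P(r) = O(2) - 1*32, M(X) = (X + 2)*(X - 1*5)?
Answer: -34736/7935 ≈ -4.3776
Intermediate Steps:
M(X) = (-5 + X)*(2 + X) (M(X) = (2 + X)*(X - 5) = (2 + X)*(-5 + X) = (-5 + X)*(2 + X))
P(r) = -30 (P(r) = 2 - 1*32 = 2 - 32 = -30)
W(-62)/P(M(-4)) - 3409/529 = -62/(-30) - 3409/529 = -62*(-1/30) - 3409*1/529 = 31/15 - 3409/529 = -34736/7935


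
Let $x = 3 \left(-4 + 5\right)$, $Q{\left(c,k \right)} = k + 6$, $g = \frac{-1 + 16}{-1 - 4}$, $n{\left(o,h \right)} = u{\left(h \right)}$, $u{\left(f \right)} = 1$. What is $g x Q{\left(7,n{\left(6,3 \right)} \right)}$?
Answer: $-63$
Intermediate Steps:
$n{\left(o,h \right)} = 1$
$g = -3$ ($g = \frac{15}{-5} = 15 \left(- \frac{1}{5}\right) = -3$)
$Q{\left(c,k \right)} = 6 + k$
$x = 3$ ($x = 3 \cdot 1 = 3$)
$g x Q{\left(7,n{\left(6,3 \right)} \right)} = \left(-3\right) 3 \left(6 + 1\right) = \left(-9\right) 7 = -63$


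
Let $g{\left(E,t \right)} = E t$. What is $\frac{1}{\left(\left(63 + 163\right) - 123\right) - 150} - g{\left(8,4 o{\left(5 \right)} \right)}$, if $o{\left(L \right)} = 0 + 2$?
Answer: $- \frac{3009}{47} \approx -64.021$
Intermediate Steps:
$o{\left(L \right)} = 2$
$\frac{1}{\left(\left(63 + 163\right) - 123\right) - 150} - g{\left(8,4 o{\left(5 \right)} \right)} = \frac{1}{\left(\left(63 + 163\right) - 123\right) - 150} - 8 \cdot 4 \cdot 2 = \frac{1}{\left(226 - 123\right) - 150} - 8 \cdot 8 = \frac{1}{103 - 150} - 64 = \frac{1}{-47} - 64 = - \frac{1}{47} - 64 = - \frac{3009}{47}$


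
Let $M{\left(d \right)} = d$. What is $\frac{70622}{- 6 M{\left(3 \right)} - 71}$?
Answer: $- \frac{70622}{89} \approx -793.51$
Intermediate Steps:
$\frac{70622}{- 6 M{\left(3 \right)} - 71} = \frac{70622}{\left(-6\right) 3 - 71} = \frac{70622}{-18 - 71} = \frac{70622}{-89} = 70622 \left(- \frac{1}{89}\right) = - \frac{70622}{89}$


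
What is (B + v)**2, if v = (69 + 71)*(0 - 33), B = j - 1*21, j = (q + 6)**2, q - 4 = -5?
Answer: 21307456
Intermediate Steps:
q = -1 (q = 4 - 5 = -1)
j = 25 (j = (-1 + 6)**2 = 5**2 = 25)
B = 4 (B = 25 - 1*21 = 25 - 21 = 4)
v = -4620 (v = 140*(-33) = -4620)
(B + v)**2 = (4 - 4620)**2 = (-4616)**2 = 21307456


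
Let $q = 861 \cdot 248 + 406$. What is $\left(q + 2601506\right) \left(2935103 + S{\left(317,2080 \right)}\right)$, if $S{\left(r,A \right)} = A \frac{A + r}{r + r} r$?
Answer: $15282160457520$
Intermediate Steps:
$S{\left(r,A \right)} = \frac{A \left(A + r\right)}{2}$ ($S{\left(r,A \right)} = A \frac{A + r}{2 r} r = \frac{A \left(A + r\right)}{2 r} r = \frac{A \left(A + r\right)}{2}$)
$q = 213934$ ($q = 213528 + 406 = 213934$)
$\left(q + 2601506\right) \left(2935103 + S{\left(317,2080 \right)}\right) = \left(213934 + 2601506\right) \left(2935103 + \frac{1}{2} \cdot 2080 \left(2080 + 317\right)\right) = 2815440 \left(2935103 + \frac{1}{2} \cdot 2080 \cdot 2397\right) = 2815440 \left(2935103 + 2492880\right) = 2815440 \cdot 5427983 = 15282160457520$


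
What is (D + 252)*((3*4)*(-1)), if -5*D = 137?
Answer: -13476/5 ≈ -2695.2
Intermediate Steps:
D = -137/5 (D = -⅕*137 = -137/5 ≈ -27.400)
(D + 252)*((3*4)*(-1)) = (-137/5 + 252)*((3*4)*(-1)) = 1123*(12*(-1))/5 = (1123/5)*(-12) = -13476/5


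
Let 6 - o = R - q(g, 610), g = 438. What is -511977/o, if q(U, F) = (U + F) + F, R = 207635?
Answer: 170659/68657 ≈ 2.4857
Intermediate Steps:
q(U, F) = U + 2*F (q(U, F) = (F + U) + F = U + 2*F)
o = -205971 (o = 6 - (207635 - (438 + 2*610)) = 6 - (207635 - (438 + 1220)) = 6 - (207635 - 1*1658) = 6 - (207635 - 1658) = 6 - 1*205977 = 6 - 205977 = -205971)
-511977/o = -511977/(-205971) = -511977*(-1/205971) = 170659/68657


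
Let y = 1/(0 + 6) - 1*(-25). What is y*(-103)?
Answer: -15553/6 ≈ -2592.2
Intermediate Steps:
y = 151/6 (y = 1/6 + 25 = ⅙ + 25 = 151/6 ≈ 25.167)
y*(-103) = (151/6)*(-103) = -15553/6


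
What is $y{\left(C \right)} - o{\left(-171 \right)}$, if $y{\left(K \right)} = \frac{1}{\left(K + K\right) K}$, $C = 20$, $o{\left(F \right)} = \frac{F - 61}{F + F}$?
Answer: $- \frac{92629}{136800} \approx -0.67711$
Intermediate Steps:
$o{\left(F \right)} = \frac{-61 + F}{2 F}$
$y{\left(K \right)} = \frac{1}{2 K^{2}}$ ($y{\left(K \right)} = \frac{1}{2 K K} = \frac{\frac{1}{2} \frac{1}{K}}{K} = \frac{1}{2 K^{2}}$)
$y{\left(C \right)} - o{\left(-171 \right)} = \frac{1}{2 \cdot 400} - \frac{-61 - 171}{2 \left(-171\right)} = \frac{1}{2} \cdot \frac{1}{400} - \frac{1}{2} \left(- \frac{1}{171}\right) \left(-232\right) = \frac{1}{800} - \frac{116}{171} = - \frac{92629}{136800}$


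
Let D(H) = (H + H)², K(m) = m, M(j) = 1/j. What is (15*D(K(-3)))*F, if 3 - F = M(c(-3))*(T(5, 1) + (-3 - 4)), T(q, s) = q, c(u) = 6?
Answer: 1800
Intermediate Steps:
M(j) = 1/j
F = 10/3 (F = 3 - (5 + (-3 - 4))/6 = 3 - (5 - 7)/6 = 3 - (-2)/6 = 3 - 1*(-⅓) = 3 + ⅓ = 10/3 ≈ 3.3333)
D(H) = 4*H² (D(H) = (2*H)² = 4*H²)
(15*D(K(-3)))*F = (15*(4*(-3)²))*(10/3) = (15*(4*9))*(10/3) = (15*36)*(10/3) = 540*(10/3) = 1800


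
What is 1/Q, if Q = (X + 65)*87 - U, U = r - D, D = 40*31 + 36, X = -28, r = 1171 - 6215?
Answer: 1/9539 ≈ 0.00010483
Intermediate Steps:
r = -5044
D = 1276 (D = 1240 + 36 = 1276)
U = -6320 (U = -5044 - 1*1276 = -5044 - 1276 = -6320)
Q = 9539 (Q = (-28 + 65)*87 - 1*(-6320) = 37*87 + 6320 = 3219 + 6320 = 9539)
1/Q = 1/9539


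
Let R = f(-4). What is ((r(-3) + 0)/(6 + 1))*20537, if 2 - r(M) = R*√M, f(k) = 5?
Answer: 41074/7 - 102685*I*√3/7 ≈ 5867.7 - 25408.0*I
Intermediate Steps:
R = 5
r(M) = 2 - 5*√M
((r(-3) + 0)/(6 + 1))*20537 = (((2 - 5*I*√3) + 0)/(6 + 1))*20537 = (((2 - 5*I*√3) + 0)/7)*20537 = (((2 - 5*I*√3) + 0)*(⅐))*20537 = ((2 - 5*I*√3)*(⅐))*20537 = (2/7 - 5*I*√3/7)*20537 = 41074/7 - 102685*I*√3/7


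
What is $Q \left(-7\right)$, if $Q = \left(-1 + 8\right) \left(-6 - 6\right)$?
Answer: $588$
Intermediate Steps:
$Q = -84$ ($Q = 7 \left(-12\right) = -84$)
$Q \left(-7\right) = \left(-84\right) \left(-7\right) = 588$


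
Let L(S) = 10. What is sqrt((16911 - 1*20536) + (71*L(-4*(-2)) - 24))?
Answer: I*sqrt(2939) ≈ 54.213*I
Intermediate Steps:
sqrt((16911 - 1*20536) + (71*L(-4*(-2)) - 24)) = sqrt((16911 - 1*20536) + (71*10 - 24)) = sqrt((16911 - 20536) + (710 - 24)) = sqrt(-3625 + 686) = sqrt(-2939) = I*sqrt(2939)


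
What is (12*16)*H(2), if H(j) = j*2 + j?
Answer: 1152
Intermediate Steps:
H(j) = 3*j (H(j) = 2*j + j = 3*j)
(12*16)*H(2) = (12*16)*(3*2) = 192*6 = 1152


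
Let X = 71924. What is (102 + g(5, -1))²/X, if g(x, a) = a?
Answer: 10201/71924 ≈ 0.14183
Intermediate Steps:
(102 + g(5, -1))²/X = (102 - 1)²/71924 = 101²*(1/71924) = 10201*(1/71924) = 10201/71924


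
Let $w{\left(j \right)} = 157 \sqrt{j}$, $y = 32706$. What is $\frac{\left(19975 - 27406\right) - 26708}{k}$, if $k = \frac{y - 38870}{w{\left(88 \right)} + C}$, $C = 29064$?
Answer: $\frac{248053974}{1541} + \frac{5359823 \sqrt{22}}{3082} \approx 1.6913 \cdot 10^{5}$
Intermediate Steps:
$k = - \frac{6164}{29064 + 314 \sqrt{22}}$ ($k = \frac{32706 - 38870}{157 \sqrt{88} + 29064} = - \frac{6164}{157 \cdot 2 \sqrt{22} + 29064} = - \frac{6164}{314 \sqrt{22} + 29064} = - \frac{6164}{29064 + 314 \sqrt{22}} \approx -0.20185$)
$\frac{\left(19975 - 27406\right) - 26708}{k} = \frac{\left(19975 - 27406\right) - 26708}{- \frac{22393812}{105318373} + \frac{241937 \sqrt{22}}{105318373}} = \frac{-7431 - 26708}{- \frac{22393812}{105318373} + \frac{241937 \sqrt{22}}{105318373}} = - \frac{34139}{- \frac{22393812}{105318373} + \frac{241937 \sqrt{22}}{105318373}}$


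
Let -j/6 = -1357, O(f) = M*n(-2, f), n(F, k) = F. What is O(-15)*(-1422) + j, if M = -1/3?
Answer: 7194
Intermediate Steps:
M = -1/3 (M = -1*1/3 = -1/3 ≈ -0.33333)
O(f) = 2/3 (O(f) = -1/3*(-2) = 2/3)
j = 8142 (j = -6*(-1357) = 8142)
O(-15)*(-1422) + j = (2/3)*(-1422) + 8142 = -948 + 8142 = 7194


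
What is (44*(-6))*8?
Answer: -2112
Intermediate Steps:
(44*(-6))*8 = -264*8 = -2112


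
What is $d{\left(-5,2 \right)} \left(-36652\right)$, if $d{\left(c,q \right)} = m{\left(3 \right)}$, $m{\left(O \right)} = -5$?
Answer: $183260$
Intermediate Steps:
$d{\left(c,q \right)} = -5$
$d{\left(-5,2 \right)} \left(-36652\right) = \left(-5\right) \left(-36652\right) = 183260$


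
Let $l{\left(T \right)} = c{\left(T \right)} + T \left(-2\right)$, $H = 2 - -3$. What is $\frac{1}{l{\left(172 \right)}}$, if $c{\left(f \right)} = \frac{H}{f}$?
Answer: $- \frac{172}{59163} \approx -0.0029072$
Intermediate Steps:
$H = 5$ ($H = 2 + 3 = 5$)
$c{\left(f \right)} = \frac{5}{f}$
$l{\left(T \right)} = - 2 T + \frac{5}{T}$ ($l{\left(T \right)} = \frac{5}{T} + T \left(-2\right) = \frac{5}{T} - 2 T = - 2 T + \frac{5}{T}$)
$\frac{1}{l{\left(172 \right)}} = \frac{1}{\left(-2\right) 172 + \frac{5}{172}} = \frac{1}{-344 + 5 \cdot \frac{1}{172}} = \frac{1}{-344 + \frac{5}{172}} = \frac{1}{- \frac{59163}{172}} = - \frac{172}{59163}$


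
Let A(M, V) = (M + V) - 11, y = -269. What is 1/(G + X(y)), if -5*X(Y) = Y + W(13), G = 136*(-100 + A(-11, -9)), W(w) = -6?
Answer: -1/17761 ≈ -5.6303e-5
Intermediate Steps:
A(M, V) = -11 + M + V
G = -17816 (G = 136*(-100 + (-11 - 11 - 9)) = 136*(-100 - 31) = 136*(-131) = -17816)
X(Y) = 6/5 - Y/5 (X(Y) = -(Y - 6)/5 = -(-6 + Y)/5 = 6/5 - Y/5)
1/(G + X(y)) = 1/(-17816 + (6/5 - ⅕*(-269))) = 1/(-17816 + (6/5 + 269/5)) = 1/(-17816 + 55) = 1/(-17761) = -1/17761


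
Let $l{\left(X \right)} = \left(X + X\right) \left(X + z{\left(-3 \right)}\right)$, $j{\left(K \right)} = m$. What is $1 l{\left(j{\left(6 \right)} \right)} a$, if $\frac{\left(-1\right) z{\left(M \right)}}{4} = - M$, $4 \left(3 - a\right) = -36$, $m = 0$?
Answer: $0$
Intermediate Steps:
$a = 12$ ($a = 3 - -9 = 3 + 9 = 12$)
$j{\left(K \right)} = 0$
$z{\left(M \right)} = 4 M$ ($z{\left(M \right)} = - 4 \left(- M\right) = 4 M$)
$l{\left(X \right)} = 2 X \left(-12 + X\right)$ ($l{\left(X \right)} = \left(X + X\right) \left(X + 4 \left(-3\right)\right) = 2 X \left(X - 12\right) = 2 X \left(-12 + X\right)$)
$1 l{\left(j{\left(6 \right)} \right)} a = 1 \cdot 2 \cdot 0 \left(-12 + 0\right) 12 = 1 \cdot 2 \cdot 0 \left(-12\right) 12 = 1 \cdot 0 \cdot 12 = 0 \cdot 12 = 0$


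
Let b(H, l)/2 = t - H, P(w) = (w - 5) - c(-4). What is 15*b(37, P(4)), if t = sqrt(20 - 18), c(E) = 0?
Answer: -1110 + 30*sqrt(2) ≈ -1067.6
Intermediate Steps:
t = sqrt(2) ≈ 1.4142
P(w) = -5 + w (P(w) = (w - 5) - 1*0 = (-5 + w) + 0 = -5 + w)
b(H, l) = -2*H + 2*sqrt(2) (b(H, l) = 2*(sqrt(2) - H) = -2*H + 2*sqrt(2))
15*b(37, P(4)) = 15*(-2*37 + 2*sqrt(2)) = 15*(-74 + 2*sqrt(2)) = -1110 + 30*sqrt(2)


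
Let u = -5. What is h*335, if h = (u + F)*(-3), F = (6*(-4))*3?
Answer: 77385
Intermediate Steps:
F = -72 (F = -24*3 = -72)
h = 231 (h = (-5 - 72)*(-3) = -77*(-3) = 231)
h*335 = 231*335 = 77385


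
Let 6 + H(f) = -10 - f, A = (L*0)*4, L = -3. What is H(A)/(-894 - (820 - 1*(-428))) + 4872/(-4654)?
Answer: -2590340/2492217 ≈ -1.0394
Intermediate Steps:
A = 0 (A = -3*0*4 = 0*4 = 0)
H(f) = -16 - f (H(f) = -6 + (-10 - f) = -16 - f)
H(A)/(-894 - (820 - 1*(-428))) + 4872/(-4654) = (-16 - 1*0)/(-894 - (820 - 1*(-428))) + 4872/(-4654) = (-16 + 0)/(-894 - (820 + 428)) + 4872*(-1/4654) = -16/(-894 - 1*1248) - 2436/2327 = -16/(-894 - 1248) - 2436/2327 = -16/(-2142) - 2436/2327 = -16*(-1/2142) - 2436/2327 = 8/1071 - 2436/2327 = -2590340/2492217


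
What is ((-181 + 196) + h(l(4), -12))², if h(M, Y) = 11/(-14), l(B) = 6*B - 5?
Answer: 39601/196 ≈ 202.05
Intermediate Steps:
l(B) = -5 + 6*B
h(M, Y) = -11/14 (h(M, Y) = 11*(-1/14) = -11/14)
((-181 + 196) + h(l(4), -12))² = ((-181 + 196) - 11/14)² = (15 - 11/14)² = (199/14)² = 39601/196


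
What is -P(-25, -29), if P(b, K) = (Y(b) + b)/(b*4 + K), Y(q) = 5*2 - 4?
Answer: -19/129 ≈ -0.14729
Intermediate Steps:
Y(q) = 6 (Y(q) = 10 - 4 = 6)
P(b, K) = (6 + b)/(K + 4*b) (P(b, K) = (6 + b)/(b*4 + K) = (6 + b)/(4*b + K) = (6 + b)/(K + 4*b))
-P(-25, -29) = -(6 - 25)/(-29 + 4*(-25)) = -(-19)/(-29 - 100) = -(-19)/(-129) = -(-1)*(-19)/129 = -1*19/129 = -19/129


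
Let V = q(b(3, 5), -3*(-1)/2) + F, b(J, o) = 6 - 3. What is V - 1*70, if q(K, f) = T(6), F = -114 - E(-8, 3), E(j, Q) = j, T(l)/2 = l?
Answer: -164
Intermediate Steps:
T(l) = 2*l
b(J, o) = 3
F = -106 (F = -114 - 1*(-8) = -114 + 8 = -106)
q(K, f) = 12 (q(K, f) = 2*6 = 12)
V = -94 (V = 12 - 106 = -94)
V - 1*70 = -94 - 1*70 = -94 - 70 = -164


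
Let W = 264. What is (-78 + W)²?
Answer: 34596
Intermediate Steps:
(-78 + W)² = (-78 + 264)² = 186² = 34596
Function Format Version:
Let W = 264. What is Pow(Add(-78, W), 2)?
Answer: 34596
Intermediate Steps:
Pow(Add(-78, W), 2) = Pow(Add(-78, 264), 2) = Pow(186, 2) = 34596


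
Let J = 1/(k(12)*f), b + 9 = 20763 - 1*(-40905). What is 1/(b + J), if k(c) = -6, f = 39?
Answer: 234/14428205 ≈ 1.6218e-5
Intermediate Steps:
b = 61659 (b = -9 + (20763 - 1*(-40905)) = -9 + (20763 + 40905) = -9 + 61668 = 61659)
J = -1/234 (J = 1/(-6*39) = 1/(-234) = -1/234 ≈ -0.0042735)
1/(b + J) = 1/(61659 - 1/234) = 1/(14428205/234) = 234/14428205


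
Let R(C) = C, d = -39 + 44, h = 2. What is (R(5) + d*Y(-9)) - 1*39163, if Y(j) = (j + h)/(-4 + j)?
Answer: -509019/13 ≈ -39155.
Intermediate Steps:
d = 5
Y(j) = (2 + j)/(-4 + j) (Y(j) = (j + 2)/(-4 + j) = (2 + j)/(-4 + j))
(R(5) + d*Y(-9)) - 1*39163 = (5 + 5*((2 - 9)/(-4 - 9))) - 1*39163 = (5 + 5*(-7/(-13))) - 39163 = (5 + 5*(-1/13*(-7))) - 39163 = (5 + 5*(7/13)) - 39163 = (5 + 35/13) - 39163 = 100/13 - 39163 = -509019/13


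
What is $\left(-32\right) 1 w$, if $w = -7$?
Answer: $224$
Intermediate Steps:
$\left(-32\right) 1 w = \left(-32\right) 1 \left(-7\right) = \left(-32\right) \left(-7\right) = 224$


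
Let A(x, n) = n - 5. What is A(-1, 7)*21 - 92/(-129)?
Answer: 5510/129 ≈ 42.713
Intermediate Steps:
A(x, n) = -5 + n
A(-1, 7)*21 - 92/(-129) = (-5 + 7)*21 - 92/(-129) = 2*21 - 92*(-1/129) = 42 + 92/129 = 5510/129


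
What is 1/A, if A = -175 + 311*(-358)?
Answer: -1/111513 ≈ -8.9676e-6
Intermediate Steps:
A = -111513 (A = -175 - 111338 = -111513)
1/A = 1/(-111513) = -1/111513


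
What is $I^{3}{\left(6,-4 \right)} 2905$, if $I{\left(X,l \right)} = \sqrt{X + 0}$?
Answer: $17430 \sqrt{6} \approx 42695.0$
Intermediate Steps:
$I{\left(X,l \right)} = \sqrt{X}$
$I^{3}{\left(6,-4 \right)} 2905 = \left(\sqrt{6}\right)^{3} \cdot 2905 = 6 \sqrt{6} \cdot 2905 = 17430 \sqrt{6}$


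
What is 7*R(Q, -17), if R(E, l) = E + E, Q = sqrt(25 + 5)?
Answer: 14*sqrt(30) ≈ 76.681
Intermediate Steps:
Q = sqrt(30) ≈ 5.4772
R(E, l) = 2*E
7*R(Q, -17) = 7*(2*sqrt(30)) = 14*sqrt(30)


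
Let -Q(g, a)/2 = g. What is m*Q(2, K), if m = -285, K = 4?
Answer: 1140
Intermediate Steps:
Q(g, a) = -2*g
m*Q(2, K) = -(-570)*2 = -285*(-4) = 1140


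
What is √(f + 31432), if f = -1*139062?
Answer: I*√107630 ≈ 328.07*I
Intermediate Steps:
f = -139062
√(f + 31432) = √(-139062 + 31432) = √(-107630) = I*√107630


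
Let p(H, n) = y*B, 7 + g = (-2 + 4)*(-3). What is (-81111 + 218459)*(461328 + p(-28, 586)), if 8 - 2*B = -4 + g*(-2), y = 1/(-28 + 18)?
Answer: 316812871438/5 ≈ 6.3363e+10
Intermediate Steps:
g = -13 (g = -7 + (-2 + 4)*(-3) = -7 + 2*(-3) = -7 - 6 = -13)
y = -1/10 (y = 1/(-10) = -1/10 ≈ -0.10000)
B = -7 (B = 4 - (-4 - 13*(-2))/2 = 4 - (-4 + 26)/2 = 4 - 1/2*22 = 4 - 11 = -7)
p(H, n) = 7/10 (p(H, n) = -1/10*(-7) = 7/10)
(-81111 + 218459)*(461328 + p(-28, 586)) = (-81111 + 218459)*(461328 + 7/10) = 137348*(4613287/10) = 316812871438/5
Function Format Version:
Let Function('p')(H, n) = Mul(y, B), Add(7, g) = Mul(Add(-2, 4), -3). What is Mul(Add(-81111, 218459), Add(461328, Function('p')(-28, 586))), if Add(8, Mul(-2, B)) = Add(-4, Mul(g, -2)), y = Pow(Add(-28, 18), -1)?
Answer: Rational(316812871438, 5) ≈ 6.3363e+10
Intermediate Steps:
g = -13 (g = Add(-7, Mul(Add(-2, 4), -3)) = Add(-7, Mul(2, -3)) = Add(-7, -6) = -13)
y = Rational(-1, 10) (y = Pow(-10, -1) = Rational(-1, 10) ≈ -0.10000)
B = -7 (B = Add(4, Mul(Rational(-1, 2), Add(-4, Mul(-13, -2)))) = Add(4, Mul(Rational(-1, 2), Add(-4, 26))) = Add(4, Mul(Rational(-1, 2), 22)) = Add(4, -11) = -7)
Function('p')(H, n) = Rational(7, 10) (Function('p')(H, n) = Mul(Rational(-1, 10), -7) = Rational(7, 10))
Mul(Add(-81111, 218459), Add(461328, Function('p')(-28, 586))) = Mul(Add(-81111, 218459), Add(461328, Rational(7, 10))) = Mul(137348, Rational(4613287, 10)) = Rational(316812871438, 5)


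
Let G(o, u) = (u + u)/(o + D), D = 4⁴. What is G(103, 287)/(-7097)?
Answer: -574/2547823 ≈ -0.00022529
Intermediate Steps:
D = 256
G(o, u) = 2*u/(256 + o) (G(o, u) = (u + u)/(o + 256) = (2*u)/(256 + o) = 2*u/(256 + o))
G(103, 287)/(-7097) = (2*287/(256 + 103))/(-7097) = (2*287/359)*(-1/7097) = (2*287*(1/359))*(-1/7097) = (574/359)*(-1/7097) = -574/2547823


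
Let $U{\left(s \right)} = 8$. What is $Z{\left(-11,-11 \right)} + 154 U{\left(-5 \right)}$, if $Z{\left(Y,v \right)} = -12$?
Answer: $1220$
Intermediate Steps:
$Z{\left(-11,-11 \right)} + 154 U{\left(-5 \right)} = -12 + 154 \cdot 8 = -12 + 1232 = 1220$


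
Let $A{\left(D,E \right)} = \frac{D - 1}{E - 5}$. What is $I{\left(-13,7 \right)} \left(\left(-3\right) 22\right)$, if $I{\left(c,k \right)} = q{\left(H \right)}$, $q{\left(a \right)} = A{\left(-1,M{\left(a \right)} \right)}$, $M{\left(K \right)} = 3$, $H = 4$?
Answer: $-66$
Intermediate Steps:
$A{\left(D,E \right)} = \frac{-1 + D}{-5 + E}$
$q{\left(a \right)} = 1$ ($q{\left(a \right)} = \frac{-1 - 1}{-5 + 3} = \frac{1}{-2} \left(-2\right) = \left(- \frac{1}{2}\right) \left(-2\right) = 1$)
$I{\left(c,k \right)} = 1$
$I{\left(-13,7 \right)} \left(\left(-3\right) 22\right) = 1 \left(\left(-3\right) 22\right) = 1 \left(-66\right) = -66$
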